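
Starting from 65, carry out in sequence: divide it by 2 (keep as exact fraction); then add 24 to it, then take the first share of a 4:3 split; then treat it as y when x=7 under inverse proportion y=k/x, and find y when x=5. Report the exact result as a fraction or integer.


Start with 65.
Step 1: Divide by 2: 65 / 2 = 65/2
Step 2: Add 24: 65/2+24=113/2; split 4:3 first = 113/2*4/7 = 226/7
Step 3: Inverse prop: k = (226/7)*7; new y = k/5 = 226/7*7/5 = 226/5
Final result = 226/5

226/5


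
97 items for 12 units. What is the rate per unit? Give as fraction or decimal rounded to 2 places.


Total items = 97
Number of units = 12
Unit rate = 97 / 12
= 8.08 items per unit

8.08


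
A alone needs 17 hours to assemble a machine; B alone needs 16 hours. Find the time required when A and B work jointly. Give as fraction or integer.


Rate of A = 1/17 job per hour
Rate of B = 1/16 job per hour
Combined rate = 1/17 + 1/16
Find common denominator: (16 + 17)/(17*16) = 33/272
Combined rate = 33/272 job per hour
Time together = 1 / (33/272) = 272/33 hours

272/33


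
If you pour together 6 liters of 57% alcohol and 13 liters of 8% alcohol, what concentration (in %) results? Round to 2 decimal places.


Solute in mixture 1 = 57% of 6 L = 6*57/100 = 171/50 L
Solute in mixture 2 = 8% of 13 L = 13*8/100 = 26/25 L
Total solute = 171/50 + 26/25 = 223/50 L
Total volume = 6 + 13 = 19 L
Final concentration = 223/50/19 * 100 = 23.47%

23.47


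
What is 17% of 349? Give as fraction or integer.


Compute 17% of 349
Convert percentage: 17% = 17/100
Multiply: 349 * 17/100
= 5933/100
= 5933/100

5933/100


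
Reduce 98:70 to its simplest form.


Find GCD(98, 70)
GCD = 14
Divide both by 14: 98/14 = 7, 70/14 = 5
Simplified ratio = 7:5

7:5


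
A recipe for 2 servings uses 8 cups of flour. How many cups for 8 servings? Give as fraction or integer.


Original: 8 cups for 2 servings
Target servings = 8
Scaling factor = 8/2
New amount = 8 * 8/2
= 64/2
= 32 cups

32


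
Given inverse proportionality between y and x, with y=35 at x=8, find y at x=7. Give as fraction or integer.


Inverse proportion: y = k/x
Find k: k = 8 * 35 = 280
Compute y at x=7: y = 280/7
y = 40

40


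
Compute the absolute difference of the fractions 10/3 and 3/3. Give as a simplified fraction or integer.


Simplify: 10/3 = 10/3 and 3/3 = 1
Find common denominator: LCD = 3
Convert: 10/3 and 3/3
Difference = |10 - 3|/3 = 7/3
Simplified = 7/3

7/3


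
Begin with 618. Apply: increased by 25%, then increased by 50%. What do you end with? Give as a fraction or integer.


Start: 618
Step 1: increase by 25% => multiply by 125/100
  618 * 125/100 = 1545/2
Step 2: increase by 50% => multiply by 150/100
  1545/2 * 150/100 = 4635/4
Final value = 4635/4

4635/4


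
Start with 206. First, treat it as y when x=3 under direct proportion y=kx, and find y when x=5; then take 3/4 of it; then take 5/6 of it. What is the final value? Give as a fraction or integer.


Start with 206.
Step 1: Direct prop: k = (206)/3; new y = k*5 = 206*5/3 = 1030/3
Step 2: Take 3/4: 1030/3 * 3/4 = 515/2
Step 3: Take 5/6: 515/2 * 5/6 = 2575/12
Final result = 2575/12

2575/12


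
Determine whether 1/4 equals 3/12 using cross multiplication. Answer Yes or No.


Cross multiply to check 1/4 = 3/12
Left cross product: 1 * 12 = 12
Right cross product: 4 * 3 = 12
12 = 12
Equal, so proportions match => Yes

Yes


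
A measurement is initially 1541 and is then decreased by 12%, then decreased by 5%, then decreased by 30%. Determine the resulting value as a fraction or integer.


Start: 1541
Step 1: decrease by 12% => multiply by 88/100
  1541 * 88/100 = 33902/25
Step 2: decrease by 5% => multiply by 95/100
  33902/25 * 95/100 = 322069/250
Step 3: decrease by 30% => multiply by 70/100
  322069/250 * 70/100 = 2254483/2500
Final value = 2254483/2500

2254483/2500


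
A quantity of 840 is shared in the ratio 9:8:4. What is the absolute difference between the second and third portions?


Total parts = 9 + 8 + 4 = 21
Value per part = 840 / 21 = 40
Shares: 9*40=360, 8*40=320, 4*40=160
Second share = 320, third share = 160
Difference = |320 - 160| = 160

160


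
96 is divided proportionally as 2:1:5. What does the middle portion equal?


Ratio = 2:1:5
Total parts = 2 + 1 + 5 = 8
Value per part = 96 / 8 = 12
First share = 2 * 12 = 24
Middle share = 1 * 12 = 12
Third share = 5 * 12 = 60

12


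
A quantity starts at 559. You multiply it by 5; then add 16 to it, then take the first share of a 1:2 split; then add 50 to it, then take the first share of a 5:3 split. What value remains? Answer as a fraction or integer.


Start with 559.
Step 1: Multiply by 5: 559 * 5 = 2795
Step 2: Add 16: 2795+16=2811; split 1:2 first = 2811*1/3 = 937
Step 3: Add 50: 937+50=987; split 5:3 first = 987*5/8 = 4935/8
Final result = 4935/8

4935/8


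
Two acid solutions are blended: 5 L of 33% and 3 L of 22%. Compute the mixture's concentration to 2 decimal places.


Solute in mixture 1 = 33% of 5 L = 5*33/100 = 33/20 L
Solute in mixture 2 = 22% of 3 L = 3*22/100 = 33/50 L
Total solute = 33/20 + 33/50 = 231/100 L
Total volume = 5 + 3 = 8 L
Final concentration = 231/100/8 * 100 = 28.88%

28.88


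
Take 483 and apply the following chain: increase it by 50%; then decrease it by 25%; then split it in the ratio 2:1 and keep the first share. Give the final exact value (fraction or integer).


Start with 483.
Step 1: Increase by 50%: 483 * 150/100 = 1449/2
Step 2: Decrease by 25%: 1449/2 * 75/100 = 4347/8
Step 3: Split 2:1, first share = 4347/8 * 2/3 = 1449/4
Final result = 1449/4

1449/4


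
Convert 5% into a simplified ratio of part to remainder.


Part = 5%, Remainder = 95%
Ratio = 5:95
GCD(5, 95) = 5
Simplify: 1:19 = 1:19

1:19


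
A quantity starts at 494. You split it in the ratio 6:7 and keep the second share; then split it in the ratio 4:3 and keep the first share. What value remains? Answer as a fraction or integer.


Start with 494.
Step 1: Split 6:7, second share = 494 * 7/13 = 266
Step 2: Split 4:3, first share = 266 * 4/7 = 152
Final result = 152

152


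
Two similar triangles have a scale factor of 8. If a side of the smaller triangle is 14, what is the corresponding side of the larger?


Similar triangles have proportional sides
Scale factor = 8
Smaller side = 14
Corresponding larger side = 14 * 8
= 112

112


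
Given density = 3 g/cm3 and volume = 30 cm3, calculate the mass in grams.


Using mass = density * volume
Density = 3 g/cm3
Volume = 30 cm3
Mass = 3 * 30
= 90 g

90


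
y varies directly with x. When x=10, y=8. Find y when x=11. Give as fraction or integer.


Direct proportion: y = kx
Find k: k = 8/10 = 4/5
Compute y at x=11: y = 4/5 * 11
y = 44/5

44/5


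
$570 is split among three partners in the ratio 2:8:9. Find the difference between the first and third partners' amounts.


Total parts = 2 + 8 + 9 = 19
Value per part = 570 / 19 = 30
Shares: 2*30=60, 8*30=240, 9*30=270
First share = 60, third share = 270
Difference = |60 - 270| = 210

210


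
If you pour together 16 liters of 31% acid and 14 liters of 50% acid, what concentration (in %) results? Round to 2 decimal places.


Solute in mixture 1 = 31% of 16 L = 16*31/100 = 124/25 L
Solute in mixture 2 = 50% of 14 L = 14*50/100 = 7 L
Total solute = 124/25 + 7 = 299/25 L
Total volume = 16 + 14 = 30 L
Final concentration = 299/25/30 * 100 = 39.87%

39.87


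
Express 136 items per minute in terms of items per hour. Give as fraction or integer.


Converting from per minute to per hour
Rate = 136 items per minute
Multiply by 60: 136 * 60
= 8160 items per hour

8160


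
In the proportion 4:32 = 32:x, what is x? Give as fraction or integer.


Setting up: 4/32 = 32/x
Cross multiply: 4 * x = 32 * 32
4x = 1024
x = 1024/4
x = 256

256


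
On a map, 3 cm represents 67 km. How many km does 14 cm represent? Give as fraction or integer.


Map scale: 3 cm = 67 km
Measured distance on map = 14 cm
Set up proportion: 14 * 67 / 3
= 938 / 3
= 938/3 km

938/3


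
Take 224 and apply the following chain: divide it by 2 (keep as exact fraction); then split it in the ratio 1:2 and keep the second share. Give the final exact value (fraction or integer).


Start with 224.
Step 1: Divide by 2: 224 / 2 = 112
Step 2: Split 1:2, second share = 112 * 2/3 = 224/3
Final result = 224/3

224/3


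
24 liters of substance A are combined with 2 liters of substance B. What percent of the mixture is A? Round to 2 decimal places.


Volume of A = 24 L
Volume of B = 2 L
Total volume = 24 + 2 = 26 L
Percentage of A = (24/26) * 100
= 92.31%

92.31


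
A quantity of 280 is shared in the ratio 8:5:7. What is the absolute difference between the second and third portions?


Total parts = 8 + 5 + 7 = 20
Value per part = 280 / 20 = 14
Shares: 8*14=112, 5*14=70, 7*14=98
Second share = 70, third share = 98
Difference = |70 - 98| = 28

28


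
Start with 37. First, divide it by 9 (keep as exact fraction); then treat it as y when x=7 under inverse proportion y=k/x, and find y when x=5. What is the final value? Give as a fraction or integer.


Start with 37.
Step 1: Divide by 9: 37 / 9 = 37/9
Step 2: Inverse prop: k = (37/9)*7; new y = k/5 = 37/9*7/5 = 259/45
Final result = 259/45

259/45


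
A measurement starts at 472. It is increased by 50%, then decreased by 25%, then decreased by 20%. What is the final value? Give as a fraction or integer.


Start: 472
Step 1: increase by 50% => multiply by 150/100
  472 * 150/100 = 708
Step 2: decrease by 25% => multiply by 75/100
  708 * 75/100 = 531
Step 3: decrease by 20% => multiply by 80/100
  531 * 80/100 = 2124/5
Final value = 2124/5

2124/5


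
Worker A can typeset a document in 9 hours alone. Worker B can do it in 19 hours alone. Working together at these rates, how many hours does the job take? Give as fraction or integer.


Rate of A = 1/9 job per hour
Rate of B = 1/19 job per hour
Combined rate = 1/9 + 1/19
Find common denominator: (19 + 9)/(9*19) = 28/171
Combined rate = 28/171 job per hour
Time together = 1 / (28/171) = 171/28 hours

171/28


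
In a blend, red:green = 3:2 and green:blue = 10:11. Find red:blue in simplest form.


Given a:b = 3:2 and b:c = 10:11
Make b consistent. Multiply first ratio by 10: a:b = 30:20
Multiply second ratio by 2: b:c = 20:22
Now b = 20 in both, so a:b:c = 30:20:22
Therefore a:c = 30:22
Simplify by GCD: a:c = 15:11

15:11


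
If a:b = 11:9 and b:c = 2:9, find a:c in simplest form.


Given a:b = 11:9 and b:c = 2:9
Make b consistent. Multiply first ratio by 2: a:b = 22:18
Multiply second ratio by 9: b:c = 18:81
Now b = 18 in both, so a:b:c = 22:18:81
Therefore a:c = 22:81
Simplify by GCD: a:c = 22:81

22:81


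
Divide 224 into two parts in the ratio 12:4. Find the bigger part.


Total parts = 12 + 4 = 16
Value per part = 224 / 16 = 14
First share = 12 * 14 = 168
Second share = 4 * 14 = 56
Larger share = 168

168


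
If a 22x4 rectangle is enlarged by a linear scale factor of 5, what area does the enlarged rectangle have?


Original dimensions: 22 x 4
Enlargement factor = 5
New width = 22 * 5 = 110
New height = 4 * 5 = 20
New area = 110 * 20 = 2200

2200


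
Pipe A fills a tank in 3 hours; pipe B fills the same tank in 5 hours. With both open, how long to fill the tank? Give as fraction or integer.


Rate of A = 1/3 job per hour
Rate of B = 1/5 job per hour
Combined rate = 1/3 + 1/5
Find common denominator: (5 + 3)/(3*5) = 8/15
Combined rate = 8/15 job per hour
Time together = 1 / (8/15) = 15/8 hours

15/8


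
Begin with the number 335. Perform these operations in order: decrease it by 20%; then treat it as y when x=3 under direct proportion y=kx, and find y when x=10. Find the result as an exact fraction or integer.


Start with 335.
Step 1: Decrease by 20%: 335 * 80/100 = 268
Step 2: Direct prop: k = (268)/3; new y = k*10 = 268*10/3 = 2680/3
Final result = 2680/3

2680/3


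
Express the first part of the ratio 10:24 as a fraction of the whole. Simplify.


Total parts = 10 + 24 = 34
First part fraction = 10/34
Simplify: 10/34 = 5/17

5/17


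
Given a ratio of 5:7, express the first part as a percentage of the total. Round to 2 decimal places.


Total parts = 5 + 7 = 12
First part fraction = 5/12
Percentage = (5/12) * 100
= 0.416667 * 100
= 41.67%

41.67


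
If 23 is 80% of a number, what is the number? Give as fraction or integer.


Given: 23 is 80% of the whole
Set up: 23 = 80/100 * whole
whole = 23 * 100 / 80
whole = 2300 / 80
whole = 115/4

115/4


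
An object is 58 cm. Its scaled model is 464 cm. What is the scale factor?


Original length = 58 cm
Scaled length = 464 cm
Scale factor = 464 / 58
= 8

8


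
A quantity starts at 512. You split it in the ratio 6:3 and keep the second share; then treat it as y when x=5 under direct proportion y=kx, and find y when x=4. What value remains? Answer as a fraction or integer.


Start with 512.
Step 1: Split 6:3, second share = 512 * 3/9 = 512/3
Step 2: Direct prop: k = (512/3)/5; new y = k*4 = 512/3*4/5 = 2048/15
Final result = 2048/15

2048/15


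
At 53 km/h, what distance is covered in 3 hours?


Using distance = speed * time
Speed = 53 km/h
Time = 3 hours
Distance = 53 * 3
= 159 km

159


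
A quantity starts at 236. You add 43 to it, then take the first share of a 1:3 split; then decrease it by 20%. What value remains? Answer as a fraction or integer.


Start with 236.
Step 1: Add 43: 236+43=279; split 1:3 first = 279*1/4 = 279/4
Step 2: Decrease by 20%: 279/4 * 80/100 = 279/5
Final result = 279/5

279/5


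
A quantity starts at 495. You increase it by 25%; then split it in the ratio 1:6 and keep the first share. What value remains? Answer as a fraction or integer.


Start with 495.
Step 1: Increase by 25%: 495 * 125/100 = 2475/4
Step 2: Split 1:6, first share = 2475/4 * 1/7 = 2475/28
Final result = 2475/28

2475/28


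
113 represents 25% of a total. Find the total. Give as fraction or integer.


Given: 113 is 25% of the whole
Set up: 113 = 25/100 * whole
whole = 113 * 100 / 25
whole = 11300 / 25
whole = 452

452


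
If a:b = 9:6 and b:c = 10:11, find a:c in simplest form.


Given a:b = 9:6 and b:c = 10:11
Make b consistent. Multiply first ratio by 10: a:b = 90:60
Multiply second ratio by 6: b:c = 60:66
Now b = 60 in both, so a:b:c = 90:60:66
Therefore a:c = 90:66
Simplify by GCD: a:c = 15:11

15:11


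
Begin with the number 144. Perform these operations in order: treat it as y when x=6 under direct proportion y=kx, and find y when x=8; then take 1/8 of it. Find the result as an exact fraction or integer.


Start with 144.
Step 1: Direct prop: k = (144)/6; new y = k*8 = 144*8/6 = 192
Step 2: Take 1/8: 192 * 1/8 = 24
Final result = 24

24


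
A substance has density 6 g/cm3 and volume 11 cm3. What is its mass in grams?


Using mass = density * volume
Density = 6 g/cm3
Volume = 11 cm3
Mass = 6 * 11
= 66 g

66


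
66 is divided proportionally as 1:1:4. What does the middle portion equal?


Ratio = 1:1:4
Total parts = 1 + 1 + 4 = 6
Value per part = 66 / 6 = 11
First share = 1 * 11 = 11
Middle share = 1 * 11 = 11
Third share = 4 * 11 = 44

11


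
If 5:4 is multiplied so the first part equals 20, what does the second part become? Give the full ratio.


Original ratio: 5:4
First term target: 20
Scale factor = 20 / 5 = 4
Multiply second term: 4 * 4 = 16
Equivalent ratio = 20:16

20:16


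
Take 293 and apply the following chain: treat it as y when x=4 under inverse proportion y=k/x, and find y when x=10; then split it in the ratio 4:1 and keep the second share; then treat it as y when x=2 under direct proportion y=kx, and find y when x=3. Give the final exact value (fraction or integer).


Start with 293.
Step 1: Inverse prop: k = (293)*4; new y = k/10 = 293*4/10 = 586/5
Step 2: Split 4:1, second share = 586/5 * 1/5 = 586/25
Step 3: Direct prop: k = (586/25)/2; new y = k*3 = 586/25*3/2 = 879/25
Final result = 879/25

879/25


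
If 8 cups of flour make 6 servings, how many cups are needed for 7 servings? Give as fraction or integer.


Original: 8 cups for 6 servings
Target servings = 7
Scaling factor = 7/6
New amount = 8 * 7/6
= 56/6
= 28/3 cups

28/3


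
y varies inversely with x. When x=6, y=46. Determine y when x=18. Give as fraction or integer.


Inverse proportion: y = k/x
Find k: k = 6 * 46 = 276
Compute y at x=18: y = 276/18
y = 46/3

46/3


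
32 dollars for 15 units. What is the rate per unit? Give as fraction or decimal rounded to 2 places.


Total dollars = 32
Number of units = 15
Unit rate = 32 / 15
= 2.13 dollars per unit

2.13


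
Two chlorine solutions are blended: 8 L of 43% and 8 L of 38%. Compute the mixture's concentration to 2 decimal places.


Solute in mixture 1 = 43% of 8 L = 8*43/100 = 86/25 L
Solute in mixture 2 = 38% of 8 L = 8*38/100 = 76/25 L
Total solute = 86/25 + 76/25 = 162/25 L
Total volume = 8 + 8 = 16 L
Final concentration = 162/25/16 * 100 = 40.50%

40.50


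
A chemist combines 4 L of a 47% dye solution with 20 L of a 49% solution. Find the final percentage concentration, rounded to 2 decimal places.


Solute in mixture 1 = 47% of 4 L = 4*47/100 = 47/25 L
Solute in mixture 2 = 49% of 20 L = 20*49/100 = 49/5 L
Total solute = 47/25 + 49/5 = 292/25 L
Total volume = 4 + 20 = 24 L
Final concentration = 292/25/24 * 100 = 48.67%

48.67


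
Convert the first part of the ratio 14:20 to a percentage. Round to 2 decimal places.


Total parts = 14 + 20 = 34
First part fraction = 14/34
Percentage = (14/34) * 100
= 0.411765 * 100
= 41.18%

41.18


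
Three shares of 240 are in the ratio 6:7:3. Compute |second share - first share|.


Total parts = 6 + 7 + 3 = 16
Value per part = 240 / 16 = 15
Shares: 6*15=90, 7*15=105, 3*15=45
Second share = 105, first share = 90
Difference = |105 - 90| = 15

15


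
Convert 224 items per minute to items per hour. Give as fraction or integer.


Converting from per minute to per hour
Rate = 224 items per minute
Multiply by 60: 224 * 60
= 13440 items per hour

13440


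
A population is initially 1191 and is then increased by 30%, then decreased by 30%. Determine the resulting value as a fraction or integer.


Start: 1191
Step 1: increase by 30% => multiply by 130/100
  1191 * 130/100 = 15483/10
Step 2: decrease by 30% => multiply by 70/100
  15483/10 * 70/100 = 108381/100
Final value = 108381/100

108381/100


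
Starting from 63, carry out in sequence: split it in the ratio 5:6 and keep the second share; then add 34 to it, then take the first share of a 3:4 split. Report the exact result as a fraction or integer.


Start with 63.
Step 1: Split 5:6, second share = 63 * 6/11 = 378/11
Step 2: Add 34: 378/11+34=752/11; split 3:4 first = 752/11*3/7 = 2256/77
Final result = 2256/77

2256/77


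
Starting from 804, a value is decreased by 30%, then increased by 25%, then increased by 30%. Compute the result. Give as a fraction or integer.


Start: 804
Step 1: decrease by 30% => multiply by 70/100
  804 * 70/100 = 2814/5
Step 2: increase by 25% => multiply by 125/100
  2814/5 * 125/100 = 1407/2
Step 3: increase by 30% => multiply by 130/100
  1407/2 * 130/100 = 18291/20
Final value = 18291/20

18291/20


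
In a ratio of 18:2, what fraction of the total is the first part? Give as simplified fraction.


Total parts = 18 + 2 = 20
First part fraction = 18/20
Simplify: 18/20 = 9/10

9/10


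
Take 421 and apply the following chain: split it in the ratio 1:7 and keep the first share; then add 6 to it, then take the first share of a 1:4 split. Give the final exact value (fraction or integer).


Start with 421.
Step 1: Split 1:7, first share = 421 * 1/8 = 421/8
Step 2: Add 6: 421/8+6=469/8; split 1:4 first = 469/8*1/5 = 469/40
Final result = 469/40

469/40


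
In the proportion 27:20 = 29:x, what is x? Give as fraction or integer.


Setting up: 27/20 = 29/x
Cross multiply: 27 * x = 20 * 29
27x = 580
x = 580/27
x = 580/27

580/27


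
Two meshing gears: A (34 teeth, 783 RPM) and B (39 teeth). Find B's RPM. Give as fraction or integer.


Gear ratio: teeth_A * RPM_A = teeth_B * RPM_B
34 * 783 = 39 * RPM_B
26622 = 39 * RPM_B
RPM_B = 26622 / 39
RPM_B = 8874/13

8874/13


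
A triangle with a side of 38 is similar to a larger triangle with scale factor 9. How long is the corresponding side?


Similar triangles have proportional sides
Scale factor = 9
Smaller side = 38
Corresponding larger side = 38 * 9
= 342

342


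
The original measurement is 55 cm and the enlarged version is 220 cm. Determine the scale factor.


Original length = 55 cm
Scaled length = 220 cm
Scale factor = 220 / 55
= 4

4


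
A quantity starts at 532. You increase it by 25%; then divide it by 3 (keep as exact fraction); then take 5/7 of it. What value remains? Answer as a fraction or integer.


Start with 532.
Step 1: Increase by 25%: 532 * 125/100 = 665
Step 2: Divide by 3: 665 / 3 = 665/3
Step 3: Take 5/7: 665/3 * 5/7 = 475/3
Final result = 475/3

475/3


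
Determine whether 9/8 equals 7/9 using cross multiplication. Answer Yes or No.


Cross multiply to check 9/8 = 7/9
Left cross product: 9 * 9 = 81
Right cross product: 8 * 7 = 56
81 != 56
Not equal, so proportions differ => No

No


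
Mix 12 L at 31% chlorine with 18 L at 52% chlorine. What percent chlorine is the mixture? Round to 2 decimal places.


Solute in mixture 1 = 31% of 12 L = 12*31/100 = 93/25 L
Solute in mixture 2 = 52% of 18 L = 18*52/100 = 234/25 L
Total solute = 93/25 + 234/25 = 327/25 L
Total volume = 12 + 18 = 30 L
Final concentration = 327/25/30 * 100 = 43.60%

43.60


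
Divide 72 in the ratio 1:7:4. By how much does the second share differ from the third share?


Total parts = 1 + 7 + 4 = 12
Value per part = 72 / 12 = 6
Shares: 1*6=6, 7*6=42, 4*6=24
Second share = 42, third share = 24
Difference = |42 - 24| = 18

18


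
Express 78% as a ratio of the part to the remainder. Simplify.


Part = 78%, Remainder = 22%
Ratio = 78:22
GCD(78, 22) = 2
Simplify: 39:11 = 39:11

39:11


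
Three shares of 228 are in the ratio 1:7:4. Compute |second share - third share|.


Total parts = 1 + 7 + 4 = 12
Value per part = 228 / 12 = 19
Shares: 1*19=19, 7*19=133, 4*19=76
Second share = 133, third share = 76
Difference = |133 - 76| = 57

57


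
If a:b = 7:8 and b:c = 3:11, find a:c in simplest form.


Given a:b = 7:8 and b:c = 3:11
Make b consistent. Multiply first ratio by 3: a:b = 21:24
Multiply second ratio by 8: b:c = 24:88
Now b = 24 in both, so a:b:c = 21:24:88
Therefore a:c = 21:88
Simplify by GCD: a:c = 21:88

21:88


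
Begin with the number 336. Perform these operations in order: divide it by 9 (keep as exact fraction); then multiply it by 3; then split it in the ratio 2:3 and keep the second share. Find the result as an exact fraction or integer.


Start with 336.
Step 1: Divide by 9: 336 / 9 = 112/3
Step 2: Multiply by 3: 112/3 * 3 = 112
Step 3: Split 2:3, second share = 112 * 3/5 = 336/5
Final result = 336/5

336/5


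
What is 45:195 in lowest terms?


Find GCD(45, 195)
GCD = 15
Divide both by 15: 45/15 = 3, 195/15 = 13
Simplified ratio = 3:13

3:13


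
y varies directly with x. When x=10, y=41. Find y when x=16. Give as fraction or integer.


Direct proportion: y = kx
Find k: k = 41/10 = 41/10
Compute y at x=16: y = 41/10 * 16
y = 328/5

328/5


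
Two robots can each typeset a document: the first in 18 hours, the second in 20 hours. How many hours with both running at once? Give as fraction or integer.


Rate of A = 1/18 job per hour
Rate of B = 1/20 job per hour
Combined rate = 1/18 + 1/20
Find common denominator: (20 + 18)/(18*20) = 38/360
Combined rate = 19/180 job per hour
Time together = 1 / (19/180) = 180/19 hours

180/19


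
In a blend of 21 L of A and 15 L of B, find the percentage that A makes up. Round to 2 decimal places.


Volume of A = 21 L
Volume of B = 15 L
Total volume = 21 + 15 = 36 L
Percentage of A = (21/36) * 100
= 58.33%

58.33


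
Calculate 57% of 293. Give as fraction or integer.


Compute 57% of 293
Convert percentage: 57% = 57/100
Multiply: 293 * 57/100
= 16701/100
= 16701/100

16701/100


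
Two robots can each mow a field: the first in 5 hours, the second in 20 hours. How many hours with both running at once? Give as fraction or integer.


Rate of A = 1/5 job per hour
Rate of B = 1/20 job per hour
Combined rate = 1/5 + 1/20
Find common denominator: (20 + 5)/(5*20) = 25/100
Combined rate = 1/4 job per hour
Time together = 1 / (1/4) = 4 hours

4


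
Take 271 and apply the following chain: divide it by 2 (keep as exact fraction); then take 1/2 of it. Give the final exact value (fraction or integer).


Start with 271.
Step 1: Divide by 2: 271 / 2 = 271/2
Step 2: Take 1/2: 271/2 * 1/2 = 271/4
Final result = 271/4

271/4


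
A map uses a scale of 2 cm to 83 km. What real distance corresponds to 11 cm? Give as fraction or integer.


Map scale: 2 cm = 83 km
Measured distance on map = 11 cm
Set up proportion: 11 * 83 / 2
= 913 / 2
= 913/2 km

913/2


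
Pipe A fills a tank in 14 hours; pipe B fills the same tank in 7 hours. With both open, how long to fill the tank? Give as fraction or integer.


Rate of A = 1/14 job per hour
Rate of B = 1/7 job per hour
Combined rate = 1/14 + 1/7
Find common denominator: (7 + 14)/(14*7) = 21/98
Combined rate = 3/14 job per hour
Time together = 1 / (3/14) = 14/3 hours

14/3


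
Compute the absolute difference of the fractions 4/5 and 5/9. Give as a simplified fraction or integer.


Simplify: 4/5 = 4/5 and 5/9 = 5/9
Find common denominator: LCD = 45
Convert: 36/45 and 25/45
Difference = |36 - 25|/45 = 11/45
Simplified = 11/45

11/45


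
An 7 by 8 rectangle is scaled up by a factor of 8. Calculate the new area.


Original dimensions: 7 x 8
Enlargement factor = 8
New width = 7 * 8 = 56
New height = 8 * 8 = 64
New area = 56 * 64 = 3584

3584


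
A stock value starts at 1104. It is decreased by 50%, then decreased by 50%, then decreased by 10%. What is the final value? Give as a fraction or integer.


Start: 1104
Step 1: decrease by 50% => multiply by 50/100
  1104 * 50/100 = 552
Step 2: decrease by 50% => multiply by 50/100
  552 * 50/100 = 276
Step 3: decrease by 10% => multiply by 90/100
  276 * 90/100 = 1242/5
Final value = 1242/5

1242/5


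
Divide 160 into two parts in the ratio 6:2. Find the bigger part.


Total parts = 6 + 2 = 8
Value per part = 160 / 8 = 20
First share = 6 * 20 = 120
Second share = 2 * 20 = 40
Larger share = 120

120


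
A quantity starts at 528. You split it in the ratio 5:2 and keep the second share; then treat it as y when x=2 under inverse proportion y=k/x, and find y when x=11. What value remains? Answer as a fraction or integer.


Start with 528.
Step 1: Split 5:2, second share = 528 * 2/7 = 1056/7
Step 2: Inverse prop: k = (1056/7)*2; new y = k/11 = 1056/7*2/11 = 192/7
Final result = 192/7

192/7


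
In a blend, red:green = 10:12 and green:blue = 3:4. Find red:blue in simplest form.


Given a:b = 10:12 and b:c = 3:4
Make b consistent. Multiply first ratio by 3: a:b = 30:36
Multiply second ratio by 12: b:c = 36:48
Now b = 36 in both, so a:b:c = 30:36:48
Therefore a:c = 30:48
Simplify by GCD: a:c = 5:8

5:8


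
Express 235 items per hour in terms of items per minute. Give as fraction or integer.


Converting from per hour to per minute
Rate = 235 items per hour
Divide by 60: 235/60
= 47/12 items per minute

47/12


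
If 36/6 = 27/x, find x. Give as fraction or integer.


Setting up: 36/6 = 27/x
Cross multiply: 36 * x = 6 * 27
36x = 162
x = 162/36
x = 9/2

9/2


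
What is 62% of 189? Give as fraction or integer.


Compute 62% of 189
Convert percentage: 62% = 62/100
Multiply: 189 * 62/100
= 11718/100
= 5859/50

5859/50


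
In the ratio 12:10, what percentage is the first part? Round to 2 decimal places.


Total parts = 12 + 10 = 22
First part fraction = 12/22
Percentage = (12/22) * 100
= 0.545455 * 100
= 54.55%

54.55


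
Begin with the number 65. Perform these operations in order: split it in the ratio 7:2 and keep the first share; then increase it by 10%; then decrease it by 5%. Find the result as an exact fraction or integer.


Start with 65.
Step 1: Split 7:2, first share = 65 * 7/9 = 455/9
Step 2: Increase by 10%: 455/9 * 110/100 = 1001/18
Step 3: Decrease by 5%: 1001/18 * 95/100 = 19019/360
Final result = 19019/360

19019/360


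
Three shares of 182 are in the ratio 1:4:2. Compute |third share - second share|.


Total parts = 1 + 4 + 2 = 7
Value per part = 182 / 7 = 26
Shares: 1*26=26, 4*26=104, 2*26=52
Third share = 52, second share = 104
Difference = |52 - 104| = 52

52


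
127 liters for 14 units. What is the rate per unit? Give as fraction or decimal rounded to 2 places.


Total liters = 127
Number of units = 14
Unit rate = 127 / 14
= 9.07 liters per unit

9.07


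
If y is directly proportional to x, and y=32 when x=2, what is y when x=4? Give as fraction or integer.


Direct proportion: y = kx
Find k: k = 32/2 = 16
Compute y at x=4: y = 16 * 4
y = 64

64


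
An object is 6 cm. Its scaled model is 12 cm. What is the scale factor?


Original length = 6 cm
Scaled length = 12 cm
Scale factor = 12 / 6
= 2

2


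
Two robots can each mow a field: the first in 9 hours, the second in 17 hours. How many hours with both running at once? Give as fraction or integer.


Rate of A = 1/9 job per hour
Rate of B = 1/17 job per hour
Combined rate = 1/9 + 1/17
Find common denominator: (17 + 9)/(9*17) = 26/153
Combined rate = 26/153 job per hour
Time together = 1 / (26/153) = 153/26 hours

153/26


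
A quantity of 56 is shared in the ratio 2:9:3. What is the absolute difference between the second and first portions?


Total parts = 2 + 9 + 3 = 14
Value per part = 56 / 14 = 4
Shares: 2*4=8, 9*4=36, 3*4=12
Second share = 36, first share = 8
Difference = |36 - 8| = 28

28


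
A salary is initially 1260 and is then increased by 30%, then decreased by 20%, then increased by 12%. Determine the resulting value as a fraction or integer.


Start: 1260
Step 1: increase by 30% => multiply by 130/100
  1260 * 130/100 = 1638
Step 2: decrease by 20% => multiply by 80/100
  1638 * 80/100 = 6552/5
Step 3: increase by 12% => multiply by 112/100
  6552/5 * 112/100 = 183456/125
Final value = 183456/125

183456/125


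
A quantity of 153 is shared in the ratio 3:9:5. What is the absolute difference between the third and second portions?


Total parts = 3 + 9 + 5 = 17
Value per part = 153 / 17 = 9
Shares: 3*9=27, 9*9=81, 5*9=45
Third share = 45, second share = 81
Difference = |45 - 81| = 36

36


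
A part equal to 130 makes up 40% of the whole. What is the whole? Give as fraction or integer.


Given: 130 is 40% of the whole
Set up: 130 = 40/100 * whole
whole = 130 * 100 / 40
whole = 13000 / 40
whole = 325

325


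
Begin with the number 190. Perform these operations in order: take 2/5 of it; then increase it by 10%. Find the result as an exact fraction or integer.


Start with 190.
Step 1: Take 2/5: 190 * 2/5 = 76
Step 2: Increase by 10%: 76 * 110/100 = 418/5
Final result = 418/5

418/5


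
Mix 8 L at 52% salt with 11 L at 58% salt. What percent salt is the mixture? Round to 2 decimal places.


Solute in mixture 1 = 52% of 8 L = 8*52/100 = 104/25 L
Solute in mixture 2 = 58% of 11 L = 11*58/100 = 319/50 L
Total solute = 104/25 + 319/50 = 527/50 L
Total volume = 8 + 11 = 19 L
Final concentration = 527/50/19 * 100 = 55.47%

55.47


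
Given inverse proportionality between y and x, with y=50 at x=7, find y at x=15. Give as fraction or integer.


Inverse proportion: y = k/x
Find k: k = 7 * 50 = 350
Compute y at x=15: y = 350/15
y = 70/3

70/3


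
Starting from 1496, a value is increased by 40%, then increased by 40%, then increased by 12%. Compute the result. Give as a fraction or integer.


Start: 1496
Step 1: increase by 40% => multiply by 140/100
  1496 * 140/100 = 10472/5
Step 2: increase by 40% => multiply by 140/100
  10472/5 * 140/100 = 73304/25
Step 3: increase by 12% => multiply by 112/100
  73304/25 * 112/100 = 2052512/625
Final value = 2052512/625

2052512/625


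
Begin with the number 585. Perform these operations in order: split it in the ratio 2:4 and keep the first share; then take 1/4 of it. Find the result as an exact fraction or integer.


Start with 585.
Step 1: Split 2:4, first share = 585 * 2/6 = 195
Step 2: Take 1/4: 195 * 1/4 = 195/4
Final result = 195/4

195/4


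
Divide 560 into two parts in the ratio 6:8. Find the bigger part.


Total parts = 6 + 8 = 14
Value per part = 560 / 14 = 40
First share = 6 * 40 = 240
Second share = 8 * 40 = 320
Larger share = 320

320


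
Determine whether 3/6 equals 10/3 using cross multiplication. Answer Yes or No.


Cross multiply to check 3/6 = 10/3
Left cross product: 3 * 3 = 9
Right cross product: 6 * 10 = 60
9 != 60
Not equal, so proportions differ => No

No


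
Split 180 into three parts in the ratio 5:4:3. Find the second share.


Ratio = 5:4:3
Total parts = 5 + 4 + 3 = 12
Value per part = 180 / 12 = 15
First share = 5 * 15 = 75
Middle share = 4 * 15 = 60
Third share = 3 * 15 = 45

60


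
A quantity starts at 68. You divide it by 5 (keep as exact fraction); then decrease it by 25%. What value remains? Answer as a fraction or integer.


Start with 68.
Step 1: Divide by 5: 68 / 5 = 68/5
Step 2: Decrease by 25%: 68/5 * 75/100 = 51/5
Final result = 51/5

51/5


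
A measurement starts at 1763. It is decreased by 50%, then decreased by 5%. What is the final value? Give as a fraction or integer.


Start: 1763
Step 1: decrease by 50% => multiply by 50/100
  1763 * 50/100 = 1763/2
Step 2: decrease by 5% => multiply by 95/100
  1763/2 * 95/100 = 33497/40
Final value = 33497/40

33497/40


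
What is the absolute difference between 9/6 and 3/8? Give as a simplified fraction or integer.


Simplify: 9/6 = 3/2 and 3/8 = 3/8
Find common denominator: LCD = 8
Convert: 12/8 and 3/8
Difference = |12 - 3|/8 = 9/8
Simplified = 9/8

9/8


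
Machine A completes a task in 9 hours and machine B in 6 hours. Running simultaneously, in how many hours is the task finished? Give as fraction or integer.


Rate of A = 1/9 job per hour
Rate of B = 1/6 job per hour
Combined rate = 1/9 + 1/6
Find common denominator: (6 + 9)/(9*6) = 15/54
Combined rate = 5/18 job per hour
Time together = 1 / (5/18) = 18/5 hours

18/5


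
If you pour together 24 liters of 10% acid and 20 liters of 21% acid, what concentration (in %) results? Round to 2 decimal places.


Solute in mixture 1 = 10% of 24 L = 24*10/100 = 12/5 L
Solute in mixture 2 = 21% of 20 L = 20*21/100 = 21/5 L
Total solute = 12/5 + 21/5 = 33/5 L
Total volume = 24 + 20 = 44 L
Final concentration = 33/5/44 * 100 = 15.00%

15.00


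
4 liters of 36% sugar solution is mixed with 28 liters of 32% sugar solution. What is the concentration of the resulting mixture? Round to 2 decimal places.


Solute in mixture 1 = 36% of 4 L = 4*36/100 = 36/25 L
Solute in mixture 2 = 32% of 28 L = 28*32/100 = 224/25 L
Total solute = 36/25 + 224/25 = 52/5 L
Total volume = 4 + 28 = 32 L
Final concentration = 52/5/32 * 100 = 32.50%

32.50


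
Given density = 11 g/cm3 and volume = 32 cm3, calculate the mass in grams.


Using mass = density * volume
Density = 11 g/cm3
Volume = 32 cm3
Mass = 11 * 32
= 352 g

352


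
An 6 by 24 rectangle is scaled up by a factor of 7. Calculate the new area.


Original dimensions: 6 x 24
Enlargement factor = 7
New width = 6 * 7 = 42
New height = 24 * 7 = 168
New area = 42 * 168 = 7056

7056


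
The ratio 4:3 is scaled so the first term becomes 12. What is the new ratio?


Original ratio: 4:3
First term target: 12
Scale factor = 12 / 4 = 3
Multiply second term: 3 * 3 = 9
Equivalent ratio = 12:9

12:9


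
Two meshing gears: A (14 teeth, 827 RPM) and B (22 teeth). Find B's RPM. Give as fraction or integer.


Gear ratio: teeth_A * RPM_A = teeth_B * RPM_B
14 * 827 = 22 * RPM_B
11578 = 22 * RPM_B
RPM_B = 11578 / 22
RPM_B = 5789/11

5789/11


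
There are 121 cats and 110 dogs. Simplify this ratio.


Find GCD(121, 110)
GCD = 11
Divide both by 11: 121/11 = 11, 110/11 = 10
Simplified ratio = 11:10

11:10


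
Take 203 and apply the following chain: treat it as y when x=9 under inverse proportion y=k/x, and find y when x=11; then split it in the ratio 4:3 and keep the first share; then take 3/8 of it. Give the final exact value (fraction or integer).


Start with 203.
Step 1: Inverse prop: k = (203)*9; new y = k/11 = 203*9/11 = 1827/11
Step 2: Split 4:3, first share = 1827/11 * 4/7 = 1044/11
Step 3: Take 3/8: 1044/11 * 3/8 = 783/22
Final result = 783/22

783/22


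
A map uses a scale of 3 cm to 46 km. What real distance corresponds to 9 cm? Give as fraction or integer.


Map scale: 3 cm = 46 km
Measured distance on map = 9 cm
Set up proportion: 9 * 46 / 3
= 414 / 3
= 138 km

138


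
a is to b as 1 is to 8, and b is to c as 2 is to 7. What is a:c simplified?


Given a:b = 1:8 and b:c = 2:7
Make b consistent. Multiply first ratio by 2: a:b = 2:16
Multiply second ratio by 8: b:c = 16:56
Now b = 16 in both, so a:b:c = 2:16:56
Therefore a:c = 2:56
Simplify by GCD: a:c = 1:28

1:28


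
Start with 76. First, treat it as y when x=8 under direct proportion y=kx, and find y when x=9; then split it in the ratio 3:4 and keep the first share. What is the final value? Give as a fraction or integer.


Start with 76.
Step 1: Direct prop: k = (76)/8; new y = k*9 = 76*9/8 = 171/2
Step 2: Split 3:4, first share = 171/2 * 3/7 = 513/14
Final result = 513/14

513/14


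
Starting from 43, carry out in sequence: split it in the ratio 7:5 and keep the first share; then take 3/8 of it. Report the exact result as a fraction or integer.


Start with 43.
Step 1: Split 7:5, first share = 43 * 7/12 = 301/12
Step 2: Take 3/8: 301/12 * 3/8 = 301/32
Final result = 301/32

301/32


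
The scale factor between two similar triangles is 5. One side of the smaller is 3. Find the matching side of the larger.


Similar triangles have proportional sides
Scale factor = 5
Smaller side = 3
Corresponding larger side = 3 * 5
= 15

15


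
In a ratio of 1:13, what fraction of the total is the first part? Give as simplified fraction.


Total parts = 1 + 13 = 14
First part fraction = 1/14
Simplify: 1/14 = 1/14

1/14


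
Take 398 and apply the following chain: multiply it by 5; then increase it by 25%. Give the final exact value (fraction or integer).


Start with 398.
Step 1: Multiply by 5: 398 * 5 = 1990
Step 2: Increase by 25%: 1990 * 125/100 = 4975/2
Final result = 4975/2

4975/2


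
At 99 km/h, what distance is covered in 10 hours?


Using distance = speed * time
Speed = 99 km/h
Time = 10 hours
Distance = 99 * 10
= 990 km

990


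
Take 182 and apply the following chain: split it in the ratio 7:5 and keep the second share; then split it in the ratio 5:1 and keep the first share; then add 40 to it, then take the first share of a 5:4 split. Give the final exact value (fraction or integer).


Start with 182.
Step 1: Split 7:5, second share = 182 * 5/12 = 455/6
Step 2: Split 5:1, first share = 455/6 * 5/6 = 2275/36
Step 3: Add 40: 2275/36+40=3715/36; split 5:4 first = 3715/36*5/9 = 18575/324
Final result = 18575/324

18575/324


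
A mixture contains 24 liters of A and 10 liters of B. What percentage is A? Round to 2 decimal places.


Volume of A = 24 L
Volume of B = 10 L
Total volume = 24 + 10 = 34 L
Percentage of A = (24/34) * 100
= 70.59%

70.59


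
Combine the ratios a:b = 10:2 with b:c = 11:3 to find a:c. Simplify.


Given a:b = 10:2 and b:c = 11:3
Make b consistent. Multiply first ratio by 11: a:b = 110:22
Multiply second ratio by 2: b:c = 22:6
Now b = 22 in both, so a:b:c = 110:22:6
Therefore a:c = 110:6
Simplify by GCD: a:c = 55:3

55:3
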